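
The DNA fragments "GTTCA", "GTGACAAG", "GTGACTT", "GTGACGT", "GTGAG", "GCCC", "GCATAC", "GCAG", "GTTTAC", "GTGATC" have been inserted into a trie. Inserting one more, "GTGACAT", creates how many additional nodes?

1

The longest prefix of "GTGACAT" already in the trie is "GTGACA" (length 6).
So 7 − 6 = 1 new nodes.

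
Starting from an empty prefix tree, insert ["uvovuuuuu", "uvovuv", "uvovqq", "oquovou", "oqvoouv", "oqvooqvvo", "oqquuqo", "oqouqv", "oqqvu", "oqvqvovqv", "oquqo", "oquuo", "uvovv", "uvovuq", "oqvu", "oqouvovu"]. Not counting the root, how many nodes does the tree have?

Count nodes per top-level branch (shared prefixes stored once):
  'o'-branch (oqouqv, oqouvovu, oqquuqo, oqqvu, oquovou, oquqo, oquuo, oqvooqvvo, oqvoouv, oqvqvovqv, oqvu): 42 nodes
  'u'-branch (uvovqq, uvovuq, uvovuuuuu, uvovuv, uvovv): 14 nodes
Sum: 56

56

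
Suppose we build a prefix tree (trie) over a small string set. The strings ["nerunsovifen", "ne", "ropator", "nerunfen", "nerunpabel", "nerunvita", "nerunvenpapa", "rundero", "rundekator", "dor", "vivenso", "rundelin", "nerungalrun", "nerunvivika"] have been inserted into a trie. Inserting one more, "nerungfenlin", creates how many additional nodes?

Walking "nerungfenlin" from the root, the first 6 characters ("nerung") follow existing edges; "f" is the first miss.
So 12 − 6 = 6 new nodes.

6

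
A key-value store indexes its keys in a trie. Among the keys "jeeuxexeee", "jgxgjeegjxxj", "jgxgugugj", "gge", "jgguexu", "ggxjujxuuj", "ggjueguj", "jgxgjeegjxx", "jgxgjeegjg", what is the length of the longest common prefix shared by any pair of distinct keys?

11

Look for the deepest trie node that still has at least two words in its subtree.
e.g. "jgxgjeegjxx" and "jgxgjeegjxxj" share the prefix "jgxgjeegjxx" of length 11; no pair shares a longer one.
Longest shared-prefix length: 11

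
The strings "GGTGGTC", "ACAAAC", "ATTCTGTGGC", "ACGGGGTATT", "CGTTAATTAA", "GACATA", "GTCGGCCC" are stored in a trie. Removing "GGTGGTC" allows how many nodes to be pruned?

After clearing the end-marker at "GGTGGTC", prune upward until reaching a node still needed by another word.
The suffix "GTGGTC" (6 nodes) is used only by "GGTGGTC"; the node for "G" still has the child "A", so pruning stops there.
Nodes removed: 6

6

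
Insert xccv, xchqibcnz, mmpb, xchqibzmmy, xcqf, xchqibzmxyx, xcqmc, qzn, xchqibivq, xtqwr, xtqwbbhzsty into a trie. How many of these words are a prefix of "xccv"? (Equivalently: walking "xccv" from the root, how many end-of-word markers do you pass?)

1

Walk "xccv" from the root; an end-of-word marker is hit whenever a stored word is a prefix of "xccv".
Prefixes of the query that are stored words: "xccv"
Count: 1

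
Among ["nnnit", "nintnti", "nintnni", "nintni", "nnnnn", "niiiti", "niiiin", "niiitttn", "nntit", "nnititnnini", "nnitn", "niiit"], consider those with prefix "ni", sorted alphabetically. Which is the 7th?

DFS of the "ni" subtree visits, in order: "niiiin", "niiit", "niiiti", "niiitttn", "nintni", "nintnni", "nintnti"
The 7th is nintnti.

nintnti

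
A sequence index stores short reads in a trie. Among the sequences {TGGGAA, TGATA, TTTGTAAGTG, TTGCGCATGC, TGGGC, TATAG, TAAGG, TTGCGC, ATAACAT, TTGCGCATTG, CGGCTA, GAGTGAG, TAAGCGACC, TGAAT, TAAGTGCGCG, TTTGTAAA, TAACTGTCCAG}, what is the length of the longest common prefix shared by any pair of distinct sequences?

8

Equivalently: take the maximum, over all pairs, of their longest common prefix length.
"TTGCGCATGC" and "TTGCGCATTG" agree on "TTGCGCAT" (8 characters) before diverging; nothing deeper is shared.
Longest shared-prefix length: 8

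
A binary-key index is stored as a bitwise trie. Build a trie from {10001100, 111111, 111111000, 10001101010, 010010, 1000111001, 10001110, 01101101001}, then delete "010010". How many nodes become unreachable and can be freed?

4

Walk "010010" from the leaf back toward the root, removing each node that no remaining word uses.
The suffix "0010" (4 nodes) is used only by "010010"; the node for "01" still has the child "1", so pruning stops there.
Nodes removed: 4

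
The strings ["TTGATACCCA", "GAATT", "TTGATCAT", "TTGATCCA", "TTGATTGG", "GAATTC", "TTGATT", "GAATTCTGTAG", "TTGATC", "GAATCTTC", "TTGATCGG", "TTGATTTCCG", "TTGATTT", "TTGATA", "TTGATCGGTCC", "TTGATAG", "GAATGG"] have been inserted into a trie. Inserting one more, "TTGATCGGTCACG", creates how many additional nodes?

3

The longest prefix of "TTGATCGGTCACG" already in the trie is "TTGATCGGTC" (length 10).
New nodes needed: |"TTGATCGGTCACG"| − 10 = 13 − 10 = 3.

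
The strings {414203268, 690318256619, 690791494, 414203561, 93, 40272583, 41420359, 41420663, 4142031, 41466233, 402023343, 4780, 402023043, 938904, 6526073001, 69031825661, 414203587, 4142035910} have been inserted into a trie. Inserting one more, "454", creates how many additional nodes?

2

Walking "454" from the root, the first 1 characters ("4") follow existing edges; "5" is the first miss.
Each of the 2 remaining characters creates one node.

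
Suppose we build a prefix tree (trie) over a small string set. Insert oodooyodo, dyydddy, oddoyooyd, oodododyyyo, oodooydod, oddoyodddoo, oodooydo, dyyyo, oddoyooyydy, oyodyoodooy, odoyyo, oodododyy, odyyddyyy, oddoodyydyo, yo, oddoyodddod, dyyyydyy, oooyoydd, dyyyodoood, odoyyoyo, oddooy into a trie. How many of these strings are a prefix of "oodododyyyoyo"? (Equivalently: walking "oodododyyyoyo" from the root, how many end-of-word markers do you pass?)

Check each prefix of "oodododyyyoyo" against the stored set — each match is an end-marker on the path.
Prefixes of the query that are stored words: "oodododyy", "oodododyyyo"
Count: 2

2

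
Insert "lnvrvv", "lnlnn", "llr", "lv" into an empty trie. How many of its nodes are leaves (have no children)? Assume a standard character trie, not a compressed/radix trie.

Leaves are exactly the stored words that no other stored word extends.
Those words: "llr", "lnlnn", "lnvrvv", "lv"
Leaf count: 4

4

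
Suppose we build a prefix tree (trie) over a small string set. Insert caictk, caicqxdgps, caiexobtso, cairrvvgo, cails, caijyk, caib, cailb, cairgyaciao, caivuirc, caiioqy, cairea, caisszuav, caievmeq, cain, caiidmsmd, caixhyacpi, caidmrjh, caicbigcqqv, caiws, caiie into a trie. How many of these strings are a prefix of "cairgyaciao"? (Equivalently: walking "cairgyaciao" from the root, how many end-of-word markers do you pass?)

Check each prefix of "cairgyaciao" against the stored set — each match is an end-marker on the path.
Prefixes of the query that are stored words: "cairgyaciao"
Count: 1

1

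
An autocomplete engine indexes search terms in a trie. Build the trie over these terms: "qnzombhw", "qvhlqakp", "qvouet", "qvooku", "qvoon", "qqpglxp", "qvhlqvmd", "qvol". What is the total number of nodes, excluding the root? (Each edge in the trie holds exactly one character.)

33

Insert word by word; a character creates a node only if that edge doesn't already exist:
  "qnzombhw" → 8 new (q, n, z, o, m, b, h, w)
  "qvhlqakp" → prefix "q" already present; 7 new (v, h, l, q, a, k, p)
  "qvouet" → prefix "qv" already present; 4 new (o, u, e, t)
  "qvooku" → prefix "qvo" already present; 3 new (o, k, u)
  "qvoon" → prefix "qvoo" already present; 1 new (n)
  "qqpglxp" → prefix "q" already present; 6 new (q, p, g, l, x, p)
  "qvhlqvmd" → prefix "qvhlq" already present; 3 new (v, m, d)
  "qvol" → prefix "qvo" already present; 1 new (l)
Total nodes = 8 + 7 + 4 + 3 + 1 + 6 + 3 + 1 = 33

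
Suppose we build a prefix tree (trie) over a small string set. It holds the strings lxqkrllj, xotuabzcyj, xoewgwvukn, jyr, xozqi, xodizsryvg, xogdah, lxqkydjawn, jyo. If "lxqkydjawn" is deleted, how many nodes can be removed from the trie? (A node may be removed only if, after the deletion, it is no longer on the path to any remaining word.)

6

A node on "lxqkydjawn"'s path can go only if nothing else ends at it or branches off below it.
The suffix "ydjawn" (6 nodes) is used only by "lxqkydjawn"; the node for "lxqk" still has the child "r", so pruning stops there.
Nodes removed: 6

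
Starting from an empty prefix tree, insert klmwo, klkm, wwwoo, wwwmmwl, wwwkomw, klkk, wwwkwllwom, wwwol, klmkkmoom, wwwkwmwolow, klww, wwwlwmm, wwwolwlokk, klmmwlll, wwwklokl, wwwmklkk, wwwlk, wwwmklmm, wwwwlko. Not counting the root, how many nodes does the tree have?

Trace insertions, counting only characters that open a new branch:
  "klmwo" → 5 new (k, l, m, w, o)
  "klkm" → prefix "kl" already present; 2 new (k, m)
  "wwwoo" → 5 new (w, w, w, o, o)
  "wwwmmwl" → prefix "www" already present; 4 new (m, m, w, l)
  "wwwkomw" → prefix "www" already present; 4 new (k, o, m, w)
  "klkk" → prefix "klk" already present; 1 new (k)
  "wwwkwllwom" → prefix "wwwk" already present; 6 new (w, l, l, w, o, m)
  "wwwol" → prefix "wwwo" already present; 1 new (l)
  "klmkkmoom" → prefix "klm" already present; 6 new (k, k, m, o, o, m)
  "wwwkwmwolow" → prefix "wwwkw" already present; 6 new (m, w, o, l, o, w)
  "klww" → prefix "kl" already present; 2 new (w, w)
  "wwwlwmm" → prefix "www" already present; 4 new (l, w, m, m)
  "wwwolwlokk" → prefix "wwwol" already present; 5 new (w, l, o, k, k)
  "klmmwlll" → prefix "klm" already present; 5 new (m, w, l, l, l)
  "wwwklokl" → prefix "wwwk" already present; 4 new (l, o, k, l)
  "wwwmklkk" → prefix "wwwm" already present; 4 new (k, l, k, k)
  "wwwlk" → prefix "wwwl" already present; 1 new (k)
  "wwwmklmm" → prefix "wwwmkl" already present; 2 new (m, m)
  "wwwwlko" → prefix "www" already present; 4 new (w, l, k, o)
Total nodes = 5 + 2 + 5 + 4 + 4 + 1 + 6 + 1 + 6 + 6 + 2 + 4 + 5 + 5 + 4 + 4 + 1 + 2 + 4 = 71

71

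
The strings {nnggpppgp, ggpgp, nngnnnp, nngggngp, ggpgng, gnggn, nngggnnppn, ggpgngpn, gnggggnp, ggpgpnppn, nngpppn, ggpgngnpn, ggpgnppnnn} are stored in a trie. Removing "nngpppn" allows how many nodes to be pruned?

4

After clearing the end-marker at "nngpppn", prune upward until reaching a node still needed by another word.
The suffix "pppn" (4 nodes) is used only by "nngpppn"; the node for "nng" still has the child "g", so pruning stops there.
Nodes removed: 4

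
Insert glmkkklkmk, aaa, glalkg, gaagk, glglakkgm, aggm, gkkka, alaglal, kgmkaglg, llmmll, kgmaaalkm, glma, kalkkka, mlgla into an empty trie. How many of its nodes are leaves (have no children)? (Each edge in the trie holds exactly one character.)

14

Leaves are exactly the stored words that no other stored word extends.
Those words: "aaa", "aggm", "alaglal", "gaagk", "gkkka", "glalkg", "glglakkgm", "glma", "glmkkklkmk", "kalkkka", "kgmaaalkm", "kgmkaglg", "llmmll", "mlgla"
Leaf count: 14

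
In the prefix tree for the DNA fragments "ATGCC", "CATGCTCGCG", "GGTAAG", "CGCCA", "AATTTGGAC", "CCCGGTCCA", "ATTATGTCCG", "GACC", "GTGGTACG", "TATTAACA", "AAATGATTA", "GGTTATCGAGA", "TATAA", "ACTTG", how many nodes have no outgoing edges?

14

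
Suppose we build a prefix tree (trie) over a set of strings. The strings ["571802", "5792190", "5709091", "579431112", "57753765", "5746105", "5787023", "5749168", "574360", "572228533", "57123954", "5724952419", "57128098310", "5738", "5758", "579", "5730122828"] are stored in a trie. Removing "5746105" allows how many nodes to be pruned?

4

A node on "5746105"'s path can go only if nothing else ends at it or branches off below it.
The suffix "6105" (4 nodes) is used only by "5746105"; the node for "574" still has the child "9", so pruning stops there.
Nodes removed: 4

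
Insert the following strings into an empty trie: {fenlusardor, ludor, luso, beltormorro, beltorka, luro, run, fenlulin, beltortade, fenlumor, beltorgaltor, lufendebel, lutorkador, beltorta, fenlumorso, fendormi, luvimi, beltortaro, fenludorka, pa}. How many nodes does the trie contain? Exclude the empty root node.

88

Count nodes per top-level branch (shared prefixes stored once):
  'b'-branch (beltorgaltor, beltorka, beltormorro, beltorta, beltortade, beltortaro): 25 nodes
  'f'-branch (fendormi, fenludorka, fenlulin, fenlumor, fenlumorso, fenlusardor): 29 nodes
  'l'-branch (ludor, lufendebel, luro, luso, lutorkador, luvimi): 29 nodes
  'p'-branch (pa): 2 nodes
  'r'-branch (run): 3 nodes
Sum: 88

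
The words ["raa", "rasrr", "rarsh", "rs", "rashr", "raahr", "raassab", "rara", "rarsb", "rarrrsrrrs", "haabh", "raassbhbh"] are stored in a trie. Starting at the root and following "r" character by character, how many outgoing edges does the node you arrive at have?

2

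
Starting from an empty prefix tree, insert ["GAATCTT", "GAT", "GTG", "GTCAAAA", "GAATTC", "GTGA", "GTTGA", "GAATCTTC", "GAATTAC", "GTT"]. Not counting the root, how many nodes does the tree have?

24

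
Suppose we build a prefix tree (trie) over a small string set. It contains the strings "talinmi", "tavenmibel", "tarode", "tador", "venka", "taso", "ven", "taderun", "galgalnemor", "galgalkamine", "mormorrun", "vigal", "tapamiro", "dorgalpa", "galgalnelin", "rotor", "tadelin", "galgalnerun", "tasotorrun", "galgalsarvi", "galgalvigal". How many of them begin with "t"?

Traverse to the node for "t", then collect every word in that subtree.
Matches: "tadelin", "taderun", "tador", "talinmi", "tapamiro", "tarode", "taso", "tasotorrun", "tavenmibel"
Count: 9

9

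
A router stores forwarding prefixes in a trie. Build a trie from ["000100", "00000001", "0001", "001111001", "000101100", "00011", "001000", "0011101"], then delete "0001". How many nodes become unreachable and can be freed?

0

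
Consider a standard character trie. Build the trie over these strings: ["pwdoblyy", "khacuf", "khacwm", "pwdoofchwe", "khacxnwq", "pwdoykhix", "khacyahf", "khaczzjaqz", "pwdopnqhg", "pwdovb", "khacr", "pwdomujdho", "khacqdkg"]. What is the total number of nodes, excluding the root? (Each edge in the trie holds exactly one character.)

59

For each word, the new-node count is its length minus the longest prefix already in the trie:
  "pwdoblyy" → 8 new (p, w, d, o, b, l, y, y)
  "khacuf" → 6 new (k, h, a, c, u, f)
  "khacwm" → prefix "khac" already present; 2 new (w, m)
  "pwdoofchwe" → prefix "pwdo" already present; 6 new (o, f, c, h, w, e)
  "khacxnwq" → prefix "khac" already present; 4 new (x, n, w, q)
  "pwdoykhix" → prefix "pwdo" already present; 5 new (y, k, h, i, x)
  "khacyahf" → prefix "khac" already present; 4 new (y, a, h, f)
  "khaczzjaqz" → prefix "khac" already present; 6 new (z, z, j, a, q, z)
  "pwdopnqhg" → prefix "pwdo" already present; 5 new (p, n, q, h, g)
  "pwdovb" → prefix "pwdo" already present; 2 new (v, b)
  "khacr" → prefix "khac" already present; 1 new (r)
  "pwdomujdho" → prefix "pwdo" already present; 6 new (m, u, j, d, h, o)
  "khacqdkg" → prefix "khac" already present; 4 new (q, d, k, g)
Total nodes = 8 + 6 + 2 + 6 + 4 + 5 + 4 + 6 + 5 + 2 + 1 + 6 + 4 = 59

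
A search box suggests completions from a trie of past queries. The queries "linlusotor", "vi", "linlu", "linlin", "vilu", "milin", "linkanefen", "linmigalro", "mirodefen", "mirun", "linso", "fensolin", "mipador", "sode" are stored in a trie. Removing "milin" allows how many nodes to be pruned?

3

After clearing the end-marker at "milin", prune upward until reaching a node still needed by another word.
The suffix "lin" (3 nodes) is used only by "milin"; the node for "mi" still has the child "r", so pruning stops there.
Nodes removed: 3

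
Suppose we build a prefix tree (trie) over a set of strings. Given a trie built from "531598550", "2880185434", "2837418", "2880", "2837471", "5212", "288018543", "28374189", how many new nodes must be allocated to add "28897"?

2

The longest prefix of "28897" already in the trie is "288" (length 3).
Each of the 2 remaining characters creates one node.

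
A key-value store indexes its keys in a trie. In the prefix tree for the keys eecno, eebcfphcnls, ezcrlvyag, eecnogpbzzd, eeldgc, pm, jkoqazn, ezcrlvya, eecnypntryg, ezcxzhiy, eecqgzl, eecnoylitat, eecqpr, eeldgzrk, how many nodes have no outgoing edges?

12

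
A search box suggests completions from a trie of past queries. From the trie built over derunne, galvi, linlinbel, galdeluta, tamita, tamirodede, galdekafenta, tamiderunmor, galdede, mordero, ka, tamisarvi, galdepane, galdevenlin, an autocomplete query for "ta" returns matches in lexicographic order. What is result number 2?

Filter for "ta…" and sort: "tamiderunmor", "tamirodede", "tamisarvi", "tamita"
Position 2: tamirodede

tamirodede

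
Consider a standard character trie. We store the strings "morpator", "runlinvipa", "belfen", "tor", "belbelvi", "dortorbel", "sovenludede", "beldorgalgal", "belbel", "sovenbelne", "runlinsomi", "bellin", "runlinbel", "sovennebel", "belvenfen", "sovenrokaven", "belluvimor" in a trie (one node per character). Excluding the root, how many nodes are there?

100

Trace insertions, counting only characters that open a new branch:
  "morpator" → 8 new (m, o, r, p, a, t, o, r)
  "runlinvipa" → 10 new (r, u, n, l, i, n, v, i, p, a)
  "belfen" → 6 new (b, e, l, f, e, n)
  "tor" → 3 new (t, o, r)
  "belbelvi" → prefix "bel" already present; 5 new (b, e, l, v, i)
  "dortorbel" → 9 new (d, o, r, t, o, r, b, e, l)
  "sovenludede" → 11 new (s, o, v, e, n, l, u, d, e, d, e)
  "beldorgalgal" → prefix "bel" already present; 9 new (d, o, r, g, a, l, g, a, l)
  "belbel" → prefix "belbel" already present; 0 new (none)
  "sovenbelne" → prefix "soven" already present; 5 new (b, e, l, n, e)
  "runlinsomi" → prefix "runlin" already present; 4 new (s, o, m, i)
  "bellin" → prefix "bel" already present; 3 new (l, i, n)
  "runlinbel" → prefix "runlin" already present; 3 new (b, e, l)
  "sovennebel" → prefix "soven" already present; 5 new (n, e, b, e, l)
  "belvenfen" → prefix "bel" already present; 6 new (v, e, n, f, e, n)
  "sovenrokaven" → prefix "soven" already present; 7 new (r, o, k, a, v, e, n)
  "belluvimor" → prefix "bell" already present; 6 new (u, v, i, m, o, r)
Total nodes = 8 + 10 + 6 + 3 + 5 + 9 + 11 + 9 + 0 + 5 + 4 + 3 + 3 + 5 + 6 + 7 + 6 = 100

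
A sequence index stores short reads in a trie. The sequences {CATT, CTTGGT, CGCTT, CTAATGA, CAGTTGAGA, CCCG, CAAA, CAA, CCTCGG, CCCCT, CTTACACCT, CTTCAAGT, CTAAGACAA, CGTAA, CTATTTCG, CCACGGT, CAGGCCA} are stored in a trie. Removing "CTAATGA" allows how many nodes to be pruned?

3

A node on "CTAATGA"'s path can go only if nothing else ends at it or branches off below it.
The suffix "TGA" (3 nodes) is used only by "CTAATGA"; the node for "CTAA" still has the child "G", so pruning stops there.
Nodes removed: 3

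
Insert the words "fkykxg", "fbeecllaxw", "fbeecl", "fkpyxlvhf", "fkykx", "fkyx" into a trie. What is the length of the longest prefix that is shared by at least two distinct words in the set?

6

Look for the deepest trie node that still has at least two words in its subtree.
e.g. "fbeecl" and "fbeecllaxw" share the prefix "fbeecl" of length 6; no pair shares a longer one.
Longest shared-prefix length: 6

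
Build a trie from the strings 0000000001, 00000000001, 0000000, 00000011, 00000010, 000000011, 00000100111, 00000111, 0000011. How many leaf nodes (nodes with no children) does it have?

Leaves are exactly the stored words that no other stored word extends.
Those words: "00000000001", "0000000001", "000000011", "00000010", "00000011", "00000100111", "00000111"
Leaf count: 7

7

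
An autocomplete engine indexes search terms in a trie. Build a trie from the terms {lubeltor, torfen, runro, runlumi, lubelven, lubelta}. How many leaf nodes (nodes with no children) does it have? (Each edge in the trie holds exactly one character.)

A leaf is a node with no children — equivalently, the end of a word that is not a proper prefix of any other stored word.
Those words: "lubelta", "lubeltor", "lubelven", "runlumi", "runro", "torfen"
Leaf count: 6

6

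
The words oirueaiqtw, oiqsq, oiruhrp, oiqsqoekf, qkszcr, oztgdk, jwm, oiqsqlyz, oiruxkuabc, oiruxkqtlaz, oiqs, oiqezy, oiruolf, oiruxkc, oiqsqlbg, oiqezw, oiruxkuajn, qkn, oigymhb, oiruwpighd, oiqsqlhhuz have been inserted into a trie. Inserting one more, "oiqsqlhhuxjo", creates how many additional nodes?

"oiqsqlhhu" is already a path in the trie; the remaining "xjo" must be added.
Each of the 3 remaining characters creates one node.

3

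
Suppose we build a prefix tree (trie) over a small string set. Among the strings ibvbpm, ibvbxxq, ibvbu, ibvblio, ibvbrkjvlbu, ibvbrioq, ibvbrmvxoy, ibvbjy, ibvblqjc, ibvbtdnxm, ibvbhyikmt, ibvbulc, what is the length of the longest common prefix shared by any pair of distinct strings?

The deepest shared node is where two words last agree before diverging.
e.g. "ibvblio" and "ibvblqjc" share the prefix "ibvbl" of length 5; no pair shares a longer one.
Longest shared-prefix length: 5

5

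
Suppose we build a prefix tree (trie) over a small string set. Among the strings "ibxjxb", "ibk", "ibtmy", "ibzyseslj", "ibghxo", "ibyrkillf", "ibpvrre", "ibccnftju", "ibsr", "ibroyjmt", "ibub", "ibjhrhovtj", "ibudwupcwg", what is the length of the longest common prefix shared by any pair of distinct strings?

3

Look for the deepest trie node that still has at least two words in its subtree.
e.g. "ibub" and "ibudwupcwg" share the prefix "ibu" of length 3; no pair shares a longer one.
Longest shared-prefix length: 3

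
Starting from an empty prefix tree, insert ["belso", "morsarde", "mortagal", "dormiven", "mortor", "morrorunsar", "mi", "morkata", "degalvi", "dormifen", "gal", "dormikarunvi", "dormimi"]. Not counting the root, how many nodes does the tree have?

62

For each word, the new-node count is its length minus the longest prefix already in the trie:
  "belso" → 5 new (b, e, l, s, o)
  "morsarde" → 8 new (m, o, r, s, a, r, d, e)
  "mortagal" → prefix "mor" already present; 5 new (t, a, g, a, l)
  "dormiven" → 8 new (d, o, r, m, i, v, e, n)
  "mortor" → prefix "mort" already present; 2 new (o, r)
  "morrorunsar" → prefix "mor" already present; 8 new (r, o, r, u, n, s, a, r)
  "mi" → prefix "m" already present; 1 new (i)
  "morkata" → prefix "mor" already present; 4 new (k, a, t, a)
  "degalvi" → prefix "d" already present; 6 new (e, g, a, l, v, i)
  "dormifen" → prefix "dormi" already present; 3 new (f, e, n)
  "gal" → 3 new (g, a, l)
  "dormikarunvi" → prefix "dormi" already present; 7 new (k, a, r, u, n, v, i)
  "dormimi" → prefix "dormi" already present; 2 new (m, i)
Total nodes = 5 + 8 + 5 + 8 + 2 + 8 + 1 + 4 + 6 + 3 + 3 + 7 + 2 = 62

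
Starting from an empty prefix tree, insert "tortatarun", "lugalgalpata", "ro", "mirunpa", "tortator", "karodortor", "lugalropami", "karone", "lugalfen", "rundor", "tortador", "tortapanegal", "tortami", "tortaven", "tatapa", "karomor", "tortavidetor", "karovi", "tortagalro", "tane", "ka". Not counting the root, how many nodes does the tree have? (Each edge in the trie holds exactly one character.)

Count nodes per top-level branch (shared prefixes stored once):
  'k'-branch (ka, karodortor, karomor, karone, karovi): 17 nodes
  'l'-branch (lugalfen, lugalgalpata, lugalropami): 21 nodes
  'm'-branch (mirunpa): 7 nodes
  'r'-branch (ro, rundor): 7 nodes
  't'-branch (tane, tatapa, tortador, tortagalro, tortami, tortapanegal, tortatarun, tortator, tortaven, tortavidetor): 45 nodes
Sum: 97

97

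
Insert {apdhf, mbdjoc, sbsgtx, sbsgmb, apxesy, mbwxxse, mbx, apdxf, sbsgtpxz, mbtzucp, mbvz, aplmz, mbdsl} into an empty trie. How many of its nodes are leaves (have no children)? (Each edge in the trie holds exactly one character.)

Leaves are exactly the stored words that no other stored word extends.
Those words: "apdhf", "apdxf", "aplmz", "apxesy", "mbdjoc", "mbdsl", "mbtzucp", "mbvz", "mbwxxse", "mbx", "sbsgmb", "sbsgtpxz", "sbsgtx"
Leaf count: 13

13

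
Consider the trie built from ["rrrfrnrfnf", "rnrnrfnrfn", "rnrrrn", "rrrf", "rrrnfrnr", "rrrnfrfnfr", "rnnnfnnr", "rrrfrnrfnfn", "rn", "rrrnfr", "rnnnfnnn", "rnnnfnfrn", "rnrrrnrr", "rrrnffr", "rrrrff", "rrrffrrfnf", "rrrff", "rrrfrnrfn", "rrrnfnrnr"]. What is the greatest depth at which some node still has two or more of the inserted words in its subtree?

10

Equivalently: take the maximum, over all pairs, of their longest common prefix length.
"rrrfrnrfnf" and "rrrfrnrfnfn" agree on "rrrfrnrfnf" (10 characters) before diverging; nothing deeper is shared.
Longest shared-prefix length: 10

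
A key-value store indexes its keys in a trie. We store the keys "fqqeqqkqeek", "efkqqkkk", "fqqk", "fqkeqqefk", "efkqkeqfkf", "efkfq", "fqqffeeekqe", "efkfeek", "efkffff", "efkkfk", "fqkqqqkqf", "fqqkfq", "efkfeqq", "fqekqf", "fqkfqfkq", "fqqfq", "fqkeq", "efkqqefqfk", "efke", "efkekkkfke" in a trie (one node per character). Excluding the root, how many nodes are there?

Count nodes per top-level branch (shared prefixes stored once):
  'e'-branch (efke, efkekkkfke, efkfeek, efkfeqq, efkffff, efkfq, efkkfk, efkqkeqfkf, efkqqefqfk, efkqqkkk): 39 nodes
  'f'-branch (fqekqf, fqkeq, fqkeqqefk, fqkfqfkq, fqkqqqkqf, fqqeqqkqeek, fqqffeeekqe, fqqfq, fqqk, fqqkfq): 45 nodes
Sum: 84

84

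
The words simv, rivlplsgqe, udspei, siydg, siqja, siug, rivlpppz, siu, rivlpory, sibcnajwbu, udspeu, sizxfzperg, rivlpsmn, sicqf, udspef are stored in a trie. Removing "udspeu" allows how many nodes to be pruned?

1

After clearing the end-marker at "udspeu", prune upward until reaching a node still needed by another word.
The suffix "u" (1 node) is used only by "udspeu"; the node for "udspe" still has the child "i", so pruning stops there.
Nodes removed: 1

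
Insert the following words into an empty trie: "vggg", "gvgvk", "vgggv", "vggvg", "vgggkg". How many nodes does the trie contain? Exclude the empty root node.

14

Trie structure (* marks end of a word):
(root)
├─ g
│  └─ v
│     └─ g
│        └─ v
│           └─ k *
└─ v
   └─ g
      └─ g
         ├─ g *
         │  ├─ k
         │  │  └─ g *
         │  └─ v *
         └─ v
            └─ g *
Counting every labelled node above: 14.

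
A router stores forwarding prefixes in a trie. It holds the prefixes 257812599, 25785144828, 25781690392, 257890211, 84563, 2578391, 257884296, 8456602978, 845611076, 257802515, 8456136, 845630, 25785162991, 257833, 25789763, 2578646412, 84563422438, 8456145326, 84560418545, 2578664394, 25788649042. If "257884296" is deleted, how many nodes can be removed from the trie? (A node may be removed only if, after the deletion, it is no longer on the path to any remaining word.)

4

Walk "257884296" from the leaf back toward the root, removing each node that no remaining word uses.
The suffix "4296" (4 nodes) is used only by "257884296"; the node for "25788" still has the child "6", so pruning stops there.
Nodes removed: 4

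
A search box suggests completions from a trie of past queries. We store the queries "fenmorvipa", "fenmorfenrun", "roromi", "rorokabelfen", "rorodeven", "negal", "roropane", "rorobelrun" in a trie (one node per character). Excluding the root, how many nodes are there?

50

Trace insertions, counting only characters that open a new branch:
  "fenmorvipa" → 10 new (f, e, n, m, o, r, v, i, p, a)
  "fenmorfenrun" → prefix "fenmor" already present; 6 new (f, e, n, r, u, n)
  "roromi" → 6 new (r, o, r, o, m, i)
  "rorokabelfen" → prefix "roro" already present; 8 new (k, a, b, e, l, f, e, n)
  "rorodeven" → prefix "roro" already present; 5 new (d, e, v, e, n)
  "negal" → 5 new (n, e, g, a, l)
  "roropane" → prefix "roro" already present; 4 new (p, a, n, e)
  "rorobelrun" → prefix "roro" already present; 6 new (b, e, l, r, u, n)
Total nodes = 10 + 6 + 6 + 8 + 5 + 5 + 4 + 6 = 50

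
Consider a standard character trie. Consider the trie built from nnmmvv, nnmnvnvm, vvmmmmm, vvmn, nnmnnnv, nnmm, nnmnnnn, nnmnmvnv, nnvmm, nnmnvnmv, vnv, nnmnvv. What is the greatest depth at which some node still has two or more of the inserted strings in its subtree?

6

Look for the deepest trie node that still has at least two words in its subtree.
e.g. "nnmnnnn" and "nnmnnnv" share the prefix "nnmnnn" of length 6; no pair shares a longer one.
Longest shared-prefix length: 6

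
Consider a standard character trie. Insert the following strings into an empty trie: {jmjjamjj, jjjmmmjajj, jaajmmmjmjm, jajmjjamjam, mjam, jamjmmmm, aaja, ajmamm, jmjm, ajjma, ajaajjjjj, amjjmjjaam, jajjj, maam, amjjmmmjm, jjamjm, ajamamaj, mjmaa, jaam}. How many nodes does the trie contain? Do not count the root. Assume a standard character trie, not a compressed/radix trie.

97

For each word, the new-node count is its length minus the longest prefix already in the trie:
  "jmjjamjj" → 8 new (j, m, j, j, a, m, j, j)
  "jjjmmmjajj" → prefix "j" already present; 9 new (j, j, m, m, m, j, a, j, j)
  "jaajmmmjmjm" → prefix "j" already present; 10 new (a, a, j, m, m, m, j, m, j, m)
  "jajmjjamjam" → prefix "ja" already present; 9 new (j, m, j, j, a, m, j, a, m)
  "mjam" → 4 new (m, j, a, m)
  "jamjmmmm" → prefix "ja" already present; 6 new (m, j, m, m, m, m)
  "aaja" → 4 new (a, a, j, a)
  "ajmamm" → prefix "a" already present; 5 new (j, m, a, m, m)
  "jmjm" → prefix "jmj" already present; 1 new (m)
  "ajjma" → prefix "aj" already present; 3 new (j, m, a)
  "ajaajjjjj" → prefix "aj" already present; 7 new (a, a, j, j, j, j, j)
  "amjjmjjaam" → prefix "a" already present; 9 new (m, j, j, m, j, j, a, a, m)
  "jajjj" → prefix "jaj" already present; 2 new (j, j)
  "maam" → prefix "m" already present; 3 new (a, a, m)
  "amjjmmmjm" → prefix "amjjm" already present; 4 new (m, m, j, m)
  "jjamjm" → prefix "jj" already present; 4 new (a, m, j, m)
  "ajamamaj" → prefix "aja" already present; 5 new (m, a, m, a, j)
  "mjmaa" → prefix "mj" already present; 3 new (m, a, a)
  "jaam" → prefix "jaa" already present; 1 new (m)
Total nodes = 8 + 9 + 10 + 9 + 4 + 6 + 4 + 5 + 1 + 3 + 7 + 9 + 2 + 3 + 4 + 4 + 5 + 3 + 1 = 97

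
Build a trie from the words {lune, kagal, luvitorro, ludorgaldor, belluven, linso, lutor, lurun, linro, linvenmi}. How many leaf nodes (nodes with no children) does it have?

A leaf is a node with no children — equivalently, the end of a word that is not a proper prefix of any other stored word.
Those words: "belluven", "kagal", "linro", "linso", "linvenmi", "ludorgaldor", "lune", "lurun", "lutor", "luvitorro"
Leaf count: 10

10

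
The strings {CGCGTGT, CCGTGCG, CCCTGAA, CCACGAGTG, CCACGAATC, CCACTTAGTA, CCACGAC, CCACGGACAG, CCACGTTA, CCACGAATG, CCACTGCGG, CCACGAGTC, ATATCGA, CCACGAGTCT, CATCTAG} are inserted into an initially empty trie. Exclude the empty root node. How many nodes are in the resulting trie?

Trace insertions, counting only characters that open a new branch:
  "CGCGTGT" → 7 new (C, G, C, G, T, G, T)
  "CCGTGCG" → prefix "C" already present; 6 new (C, G, T, G, C, G)
  "CCCTGAA" → prefix "CC" already present; 5 new (C, T, G, A, A)
  "CCACGAGTG" → prefix "CC" already present; 7 new (A, C, G, A, G, T, G)
  "CCACGAATC" → prefix "CCACGA" already present; 3 new (A, T, C)
  "CCACTTAGTA" → prefix "CCAC" already present; 6 new (T, T, A, G, T, A)
  "CCACGAC" → prefix "CCACGA" already present; 1 new (C)
  "CCACGGACAG" → prefix "CCACG" already present; 5 new (G, A, C, A, G)
  "CCACGTTA" → prefix "CCACG" already present; 3 new (T, T, A)
  "CCACGAATG" → prefix "CCACGAAT" already present; 1 new (G)
  "CCACTGCGG" → prefix "CCACT" already present; 4 new (G, C, G, G)
  "CCACGAGTC" → prefix "CCACGAGT" already present; 1 new (C)
  "ATATCGA" → 7 new (A, T, A, T, C, G, A)
  "CCACGAGTCT" → prefix "CCACGAGTC" already present; 1 new (T)
  "CATCTAG" → prefix "C" already present; 6 new (A, T, C, T, A, G)
Total nodes = 7 + 6 + 5 + 7 + 3 + 6 + 1 + 5 + 3 + 1 + 4 + 1 + 7 + 1 + 6 = 63

63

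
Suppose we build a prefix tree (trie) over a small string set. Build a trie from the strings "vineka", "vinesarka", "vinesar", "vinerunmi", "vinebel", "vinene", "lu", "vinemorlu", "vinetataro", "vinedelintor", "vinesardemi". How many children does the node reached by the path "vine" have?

The children of the "vine" node are the distinct next characters among strings starting with "vine".
Distinct next characters after "vine": b, d, k, m, n, r, s, t.
That node has 8 child edges.

8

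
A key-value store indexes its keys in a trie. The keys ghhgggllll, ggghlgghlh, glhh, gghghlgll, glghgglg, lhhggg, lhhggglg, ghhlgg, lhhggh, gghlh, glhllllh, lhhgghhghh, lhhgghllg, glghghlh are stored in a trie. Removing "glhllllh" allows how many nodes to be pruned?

A node on "glhllllh"'s path can go only if nothing else ends at it or branches off below it.
The suffix "llllh" (5 nodes) is used only by "glhllllh"; the node for "glh" still has the child "h", so pruning stops there.
Nodes removed: 5

5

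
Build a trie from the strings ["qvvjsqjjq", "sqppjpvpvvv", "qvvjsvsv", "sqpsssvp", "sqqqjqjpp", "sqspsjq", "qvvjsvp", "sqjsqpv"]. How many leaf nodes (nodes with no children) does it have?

8

Leaves are exactly the stored words that no other stored word extends.
Those words: "qvvjsqjjq", "qvvjsvp", "qvvjsvsv", "sqjsqpv", "sqppjpvpvvv", "sqpsssvp", "sqqqjqjpp", "sqspsjq"
Leaf count: 8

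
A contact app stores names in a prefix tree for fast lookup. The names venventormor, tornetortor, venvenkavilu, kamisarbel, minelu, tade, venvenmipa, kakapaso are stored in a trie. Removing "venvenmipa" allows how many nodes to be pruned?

4

After clearing the end-marker at "venvenmipa", prune upward until reaching a node still needed by another word.
The suffix "mipa" (4 nodes) is used only by "venvenmipa"; the node for "venven" still has the child "t", so pruning stops there.
Nodes removed: 4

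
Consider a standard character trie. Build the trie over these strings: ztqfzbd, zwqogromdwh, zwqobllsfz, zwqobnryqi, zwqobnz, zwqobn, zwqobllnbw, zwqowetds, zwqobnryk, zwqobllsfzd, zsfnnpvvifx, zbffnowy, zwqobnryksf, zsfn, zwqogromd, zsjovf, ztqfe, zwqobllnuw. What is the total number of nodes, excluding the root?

65

Insert word by word; a character creates a node only if that edge doesn't already exist:
  "ztqfzbd" → 7 new (z, t, q, f, z, b, d)
  "zwqogromdwh" → prefix "z" already present; 10 new (w, q, o, g, r, o, m, d, w, h)
  "zwqobllsfz" → prefix "zwqo" already present; 6 new (b, l, l, s, f, z)
  "zwqobnryqi" → prefix "zwqob" already present; 5 new (n, r, y, q, i)
  "zwqobnz" → prefix "zwqobn" already present; 1 new (z)
  "zwqobn" → prefix "zwqobn" already present; 0 new (none)
  "zwqobllnbw" → prefix "zwqobll" already present; 3 new (n, b, w)
  "zwqowetds" → prefix "zwqo" already present; 5 new (w, e, t, d, s)
  "zwqobnryk" → prefix "zwqobnry" already present; 1 new (k)
  "zwqobllsfzd" → prefix "zwqobllsfz" already present; 1 new (d)
  "zsfnnpvvifx" → prefix "z" already present; 10 new (s, f, n, n, p, v, v, i, f, x)
  "zbffnowy" → prefix "z" already present; 7 new (b, f, f, n, o, w, y)
  "zwqobnryksf" → prefix "zwqobnryk" already present; 2 new (s, f)
  "zsfn" → prefix "zsfn" already present; 0 new (none)
  "zwqogromd" → prefix "zwqogromd" already present; 0 new (none)
  "zsjovf" → prefix "zs" already present; 4 new (j, o, v, f)
  "ztqfe" → prefix "ztqf" already present; 1 new (e)
  "zwqobllnuw" → prefix "zwqoblln" already present; 2 new (u, w)
Total nodes = 7 + 10 + 6 + 5 + 1 + 0 + 3 + 5 + 1 + 1 + 10 + 7 + 2 + 0 + 0 + 4 + 1 + 2 = 65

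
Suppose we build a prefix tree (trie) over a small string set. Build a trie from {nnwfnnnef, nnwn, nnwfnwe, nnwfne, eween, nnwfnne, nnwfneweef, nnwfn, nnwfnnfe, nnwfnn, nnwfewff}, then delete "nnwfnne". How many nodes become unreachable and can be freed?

1

Walk "nnwfnne" from the leaf back toward the root, removing each node that no remaining word uses.
The suffix "e" (1 node) is used only by "nnwfnne"; the node for "nnwfnn" still has the child "n", so pruning stops there.
Nodes removed: 1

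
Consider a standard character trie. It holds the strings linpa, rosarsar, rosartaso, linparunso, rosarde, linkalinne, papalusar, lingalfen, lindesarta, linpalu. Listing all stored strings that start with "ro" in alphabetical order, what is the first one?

rosarde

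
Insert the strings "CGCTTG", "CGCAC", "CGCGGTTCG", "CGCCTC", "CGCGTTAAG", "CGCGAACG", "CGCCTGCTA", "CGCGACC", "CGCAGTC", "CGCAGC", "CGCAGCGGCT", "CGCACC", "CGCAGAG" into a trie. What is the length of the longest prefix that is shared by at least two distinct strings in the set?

Look for the deepest trie node that still has at least two words in its subtree.
e.g. "CGCAGC" and "CGCAGCGGCT" share the prefix "CGCAGC" of length 6; no pair shares a longer one.
Longest shared-prefix length: 6

6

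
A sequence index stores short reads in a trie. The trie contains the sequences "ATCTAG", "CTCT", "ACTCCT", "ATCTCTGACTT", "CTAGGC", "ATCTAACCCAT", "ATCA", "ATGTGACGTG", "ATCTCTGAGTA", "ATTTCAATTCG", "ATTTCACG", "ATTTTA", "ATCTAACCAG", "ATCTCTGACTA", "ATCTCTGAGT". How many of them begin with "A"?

13

Filter for entries beginning with "A":
Words under "A": ACTCCT, ATCA, ATCTAACCAG, ATCTAACCCAT, ATCTAG, ATCTCTGACTA, ATCTCTGACTT, ATCTCTGAGT, ATCTCTGAGTA, ATGTGACGTG, ATTTCAATTCG, ATTTCACG, ATTTTA
Count: 13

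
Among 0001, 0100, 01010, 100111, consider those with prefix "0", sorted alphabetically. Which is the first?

Words with prefix "0", in lexicographic order: "0001", "0100", "01010"
Position 1: 0001

0001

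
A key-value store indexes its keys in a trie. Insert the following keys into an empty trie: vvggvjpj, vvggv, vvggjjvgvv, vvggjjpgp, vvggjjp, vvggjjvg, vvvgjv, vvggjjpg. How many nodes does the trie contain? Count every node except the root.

21

Insert word by word; a character creates a node only if that edge doesn't already exist:
  "vvggvjpj" → 8 new (v, v, g, g, v, j, p, j)
  "vvggv" → prefix "vvggv" already present; 0 new (none)
  "vvggjjvgvv" → prefix "vvgg" already present; 6 new (j, j, v, g, v, v)
  "vvggjjpgp" → prefix "vvggjj" already present; 3 new (p, g, p)
  "vvggjjp" → prefix "vvggjjp" already present; 0 new (none)
  "vvggjjvg" → prefix "vvggjjvg" already present; 0 new (none)
  "vvvgjv" → prefix "vv" already present; 4 new (v, g, j, v)
  "vvggjjpg" → prefix "vvggjjpg" already present; 0 new (none)
Total nodes = 8 + 0 + 6 + 3 + 0 + 0 + 4 + 0 = 21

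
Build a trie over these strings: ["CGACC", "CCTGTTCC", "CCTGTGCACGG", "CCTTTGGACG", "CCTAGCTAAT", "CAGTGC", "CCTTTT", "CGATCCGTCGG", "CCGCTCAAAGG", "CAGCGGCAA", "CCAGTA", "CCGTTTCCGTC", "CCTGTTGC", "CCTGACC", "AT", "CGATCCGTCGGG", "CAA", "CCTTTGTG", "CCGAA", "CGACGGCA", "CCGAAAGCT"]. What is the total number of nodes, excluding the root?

Insert word by word; a character creates a node only if that edge doesn't already exist:
  "CGACC" → 5 new (C, G, A, C, C)
  "CCTGTTCC" → prefix "C" already present; 7 new (C, T, G, T, T, C, C)
  "CCTGTGCACGG" → prefix "CCTGT" already present; 6 new (G, C, A, C, G, G)
  "CCTTTGGACG" → prefix "CCT" already present; 7 new (T, T, G, G, A, C, G)
  "CCTAGCTAAT" → prefix "CCT" already present; 7 new (A, G, C, T, A, A, T)
  "CAGTGC" → prefix "C" already present; 5 new (A, G, T, G, C)
  "CCTTTT" → prefix "CCTTT" already present; 1 new (T)
  "CGATCCGTCGG" → prefix "CGA" already present; 8 new (T, C, C, G, T, C, G, G)
  "CCGCTCAAAGG" → prefix "CC" already present; 9 new (G, C, T, C, A, A, A, G, G)
  "CAGCGGCAA" → prefix "CAG" already present; 6 new (C, G, G, C, A, A)
  "CCAGTA" → prefix "CC" already present; 4 new (A, G, T, A)
  "CCGTTTCCGTC" → prefix "CCG" already present; 8 new (T, T, T, C, C, G, T, C)
  "CCTGTTGC" → prefix "CCTGTT" already present; 2 new (G, C)
  "CCTGACC" → prefix "CCTG" already present; 3 new (A, C, C)
  "AT" → 2 new (A, T)
  "CGATCCGTCGGG" → prefix "CGATCCGTCGG" already present; 1 new (G)
  "CAA" → prefix "CA" already present; 1 new (A)
  "CCTTTGTG" → prefix "CCTTTG" already present; 2 new (T, G)
  "CCGAA" → prefix "CCG" already present; 2 new (A, A)
  "CGACGGCA" → prefix "CGAC" already present; 4 new (G, G, C, A)
  "CCGAAAGCT" → prefix "CCGAA" already present; 4 new (A, G, C, T)
Total nodes = 5 + 7 + 6 + 7 + 7 + 5 + 1 + 8 + 9 + 6 + 4 + 8 + 2 + 3 + 2 + 1 + 1 + 2 + 2 + 4 + 4 = 94

94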